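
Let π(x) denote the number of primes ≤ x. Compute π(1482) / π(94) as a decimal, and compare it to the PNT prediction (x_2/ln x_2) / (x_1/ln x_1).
π(1482)/π(94) = 234/24 ≈ 9.7500;  PNT prediction ≈ 9.8107.

π(94) = 24 and π(1482) = 234, so π(1482)/π(94) ≈ 9.7500. The PNT-predicted ratio is (1482/ln(1482)) / (94/ln(94)) ≈ 9.8107. The two agree to within a few percent, as expected.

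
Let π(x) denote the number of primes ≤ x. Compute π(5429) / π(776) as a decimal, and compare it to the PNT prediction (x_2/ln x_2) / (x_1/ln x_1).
π(5429)/π(776) = 716/137 ≈ 5.2263;  PNT prediction ≈ 5.4135.

π(776) = 137 and π(5429) = 716, so π(5429)/π(776) ≈ 5.2263. The PNT-predicted ratio is (5429/ln(5429)) / (776/ln(776)) ≈ 5.4135. The two agree to within a few percent, as expected.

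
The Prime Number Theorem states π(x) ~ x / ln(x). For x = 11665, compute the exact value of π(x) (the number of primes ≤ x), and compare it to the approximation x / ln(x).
π(11665) = 1400;  x/ln(x) ≈ 1245.68;  relative error ≈ 11.02%.

Directly count primes up to 11665: π(11665) = 1400. The PNT approximation gives 11665/ln(11665) ≈ 11665/9.36435 ≈ 1245.68. Relative error (π(x) − x/ln(x)) / π(x) ≈ 11.02%; the approximation is known to undercount slightly (Li(x) is a better estimate).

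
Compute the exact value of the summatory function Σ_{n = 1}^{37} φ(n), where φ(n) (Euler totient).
Σ_{n ≤ 37} φ(n) = 432

Compute φ(n) for each 1 ≤ n ≤ 37: φ(1) = 1, φ(2) = 1, φ(3) = 2, φ(4) = 2, φ(5) = 4, φ(6) = 2, φ(7) = 6, φ(8) = 4, φ(9) = 6, φ(10) = 4, φ(11) = 10, φ(12) = 4, φ(13) = 12, φ(14) = 6, φ(15) = 8, φ(16) = 8, φ(17) = 16, φ(18) = 6, φ(19) = 18, φ(20) = 8, φ(21) = 12, φ(22) = 10, φ(23) = 22, φ(24) = 8, φ(25) = 20, φ(26) = 12, φ(27) = 18, φ(28) = 12, φ(29) = 28, φ(30) = 8, φ(31) = 30, φ(32) = 16, φ(33) = 20, φ(34) = 16, φ(35) = 24, φ(36) = 12, φ(37) = 36. Summing all 37 values: 432. (Average order: Σ_{n ≤ x} φ(n) ~ (3/π²) x². For x = 37, (3/π²)·37² ≈ 416.13.)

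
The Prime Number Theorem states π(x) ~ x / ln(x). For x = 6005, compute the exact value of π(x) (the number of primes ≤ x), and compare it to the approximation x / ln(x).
π(6005) = 783;  x/ln(x) ≈ 690.20;  relative error ≈ 11.85%.

Directly count primes up to 6005: π(6005) = 783. The PNT approximation gives 6005/ln(6005) ≈ 6005/8.70035 ≈ 690.20. Relative error (π(x) − x/ln(x)) / π(x) ≈ 11.85%; the approximation is known to undercount slightly (Li(x) is a better estimate).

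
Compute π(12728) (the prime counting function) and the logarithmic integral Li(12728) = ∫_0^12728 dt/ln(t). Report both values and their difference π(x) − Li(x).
π(12728) = 1519;  Li(12728) ≈ 1538.36;  π(x) − Li(x) ≈ -19.36.

Direct count of primes ≤ 12728 gives π(12728) = 1519. Numerical evaluation of the logarithmic integral gives Li(12728) ≈ 1538.36. The difference π(x) − Li(x) ≈ -19.36 is typically negative for small/moderate x (Li(x) overestimates), though Littlewood's theorem shows this sign changes infinitely often.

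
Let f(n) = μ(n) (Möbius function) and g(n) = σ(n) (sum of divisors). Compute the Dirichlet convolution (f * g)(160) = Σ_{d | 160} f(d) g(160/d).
(μ * σ)(160) = 160

Divisors of 160: [1, 2, 4, 5, 8, 10, 16, 20, 32, 40, 80, 160]. For each d | 160:
  d = 1: μ(1) · σ(160/1) = 1 · 378 = 378
  d = 2: μ(2) · σ(160/2) = -1 · 186 = -186
  d = 4: μ(4) · σ(160/4) = 0 · 90 = 0
  d = 5: μ(5) · σ(160/5) = -1 · 63 = -63
  d = 8: μ(8) · σ(160/8) = 0 · 42 = 0
  d = 10: μ(10) · σ(160/10) = 1 · 31 = 31
  d = 16: μ(16) · σ(160/16) = 0 · 18 = 0
  d = 20: μ(20) · σ(160/20) = 0 · 15 = 0
  d = 32: μ(32) · σ(160/32) = 0 · 6 = 0
  d = 40: μ(40) · σ(160/40) = 0 · 7 = 0
  d = 80: μ(80) · σ(160/80) = 0 · 3 = 0
  d = 160: μ(160) · σ(160/160) = 0 · 1 = 0
Summing: (μ * σ)(160) = 378 + -186 + 0 + -63 + 0 + 31 + 0 + 0 + 0 + 0 + 0 + 0 = 160.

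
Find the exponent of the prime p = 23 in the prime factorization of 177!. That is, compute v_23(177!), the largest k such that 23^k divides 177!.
v_23(177!) = 7

Legendre's formula: v_p(n!) = Σ_{k ≥ 1} ⌊n / p^k⌋. For p = 23, n = 177, the terms are:
  ⌊177/23^1⌋ = ⌊177/23⌋ = 7
(the next term ⌊177/23^2⌋ = 0, terminating the sum). Summing: v_23(177!) = 7 = 7.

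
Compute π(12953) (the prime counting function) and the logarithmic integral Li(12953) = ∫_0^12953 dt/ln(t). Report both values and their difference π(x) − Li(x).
π(12953) = 1542;  Li(12953) ≈ 1562.15;  π(x) − Li(x) ≈ -20.15.

Direct count of primes ≤ 12953 gives π(12953) = 1542. Numerical evaluation of the logarithmic integral gives Li(12953) ≈ 1562.15. The difference π(x) − Li(x) ≈ -20.15 is typically negative for small/moderate x (Li(x) overestimates), though Littlewood's theorem shows this sign changes infinitely often.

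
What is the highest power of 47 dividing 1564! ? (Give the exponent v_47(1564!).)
v_47(1564!) = 33

Legendre's formula: v_p(n!) = Σ_{k ≥ 1} ⌊n / p^k⌋. For p = 47, n = 1564, the terms are:
  ⌊1564/47^1⌋ = ⌊1564/47⌋ = 33
(the next term ⌊1564/47^2⌋ = 0, terminating the sum). Summing: v_47(1564!) = 33 = 33.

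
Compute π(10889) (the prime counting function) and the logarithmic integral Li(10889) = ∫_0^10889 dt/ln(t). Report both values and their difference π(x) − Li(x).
π(10889) = 1324;  Li(10889) ≈ 1342.21;  π(x) − Li(x) ≈ -18.21.

Direct count of primes ≤ 10889 gives π(10889) = 1324. Numerical evaluation of the logarithmic integral gives Li(10889) ≈ 1342.21. The difference π(x) − Li(x) ≈ -18.21 is typically negative for small/moderate x (Li(x) overestimates), though Littlewood's theorem shows this sign changes infinitely often.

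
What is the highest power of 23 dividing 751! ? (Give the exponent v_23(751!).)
v_23(751!) = 33

Legendre's formula: v_p(n!) = Σ_{k ≥ 1} ⌊n / p^k⌋. For p = 23, n = 751, the terms are:
  ⌊751/23^1⌋ = ⌊751/23⌋ = 32
  ⌊751/23^2⌋ = ⌊751/529⌋ = 1
(the next term ⌊751/23^3⌋ = 0, terminating the sum). Summing: v_23(751!) = 32 + 1 = 33.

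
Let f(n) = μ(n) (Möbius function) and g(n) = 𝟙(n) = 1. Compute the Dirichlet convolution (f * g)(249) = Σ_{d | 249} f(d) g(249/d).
(μ * 𝟙)(249) = 0

Divisors of 249: [1, 3, 83, 249]. For each d | 249:
  d = 1: μ(1) · 𝟙(249/1) = 1 · 1 = 1
  d = 3: μ(3) · 𝟙(249/3) = -1 · 1 = -1
  d = 83: μ(83) · 𝟙(249/83) = -1 · 1 = -1
  d = 249: μ(249) · 𝟙(249/249) = 1 · 1 = 1
Summing: (μ * 𝟙)(249) = 1 + -1 + -1 + 1 = 0.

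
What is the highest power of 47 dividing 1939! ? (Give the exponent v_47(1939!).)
v_47(1939!) = 41

Legendre's formula: v_p(n!) = Σ_{k ≥ 1} ⌊n / p^k⌋. For p = 47, n = 1939, the terms are:
  ⌊1939/47^1⌋ = ⌊1939/47⌋ = 41
(the next term ⌊1939/47^2⌋ = 0, terminating the sum). Summing: v_47(1939!) = 41 = 41.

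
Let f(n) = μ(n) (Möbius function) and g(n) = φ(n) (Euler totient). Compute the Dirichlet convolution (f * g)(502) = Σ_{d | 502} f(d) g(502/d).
(μ * φ)(502) = 0

Divisors of 502: [1, 2, 251, 502]. For each d | 502:
  d = 1: μ(1) · φ(502/1) = 1 · 250 = 250
  d = 2: μ(2) · φ(502/2) = -1 · 250 = -250
  d = 251: μ(251) · φ(502/251) = -1 · 1 = -1
  d = 502: μ(502) · φ(502/502) = 1 · 1 = 1
Summing: (μ * φ)(502) = 250 + -250 + -1 + 1 = 0.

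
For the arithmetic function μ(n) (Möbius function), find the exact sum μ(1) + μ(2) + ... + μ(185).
Σ_{n ≤ 185} μ(n) = -3

Compute μ(n) for each 1 ≤ n ≤ 185: μ(1) = 1, μ(2) = -1, μ(3) = -1, μ(4) = 0, μ(5) = -1, μ(6) = 1, μ(7) = -1, μ(8) = 0, μ(9) = 0, μ(10) = 1, μ(11) = -1, μ(12) = 0, μ(13) = -1, μ(14) = 1, μ(15) = 1, μ(16) = 0, μ(17) = -1, μ(18) = 0, μ(19) = -1, μ(20) = 0, μ(21) = 1, μ(22) = 1, μ(23) = -1, μ(24) = 0, μ(25) = 0, μ(26) = 1, μ(27) = 0, μ(28) = 0, μ(29) = -1, μ(30) = -1, μ(31) = -1, μ(32) = 0, μ(33) = 1, μ(34) = 1, μ(35) = 1, μ(36) = 0, μ(37) = -1, μ(38) = 1, μ(39) = 1, μ(40) = 0, μ(41) = -1, μ(42) = -1, μ(43) = -1, μ(44) = 0, μ(45) = 0, μ(46) = 1, μ(47) = -1, μ(48) = 0, μ(49) = 0, μ(50) = 0, μ(51) = 1, μ(52) = 0, μ(53) = -1, μ(54) = 0, μ(55) = 1, μ(56) = 0, μ(57) = 1, μ(58) = 1, μ(59) = -1, μ(60) = 0, μ(61) = -1, μ(62) = 1, μ(63) = 0, μ(64) = 0, μ(65) = 1, μ(66) = -1, μ(67) = -1, μ(68) = 0, μ(69) = 1, μ(70) = -1, μ(71) = -1, μ(72) = 0, μ(73) = -1, μ(74) = 1, μ(75) = 0, μ(76) = 0, μ(77) = 1, μ(78) = -1, μ(79) = -1, μ(80) = 0, μ(81) = 0, μ(82) = 1, μ(83) = -1, μ(84) = 0, μ(85) = 1, μ(86) = 1, μ(87) = 1, μ(88) = 0, μ(89) = -1, μ(90) = 0, μ(91) = 1, μ(92) = 0, μ(93) = 1, μ(94) = 1, μ(95) = 1, μ(96) = 0, μ(97) = -1, μ(98) = 0, μ(99) = 0, μ(100) = 0, μ(101) = -1, μ(102) = -1, μ(103) = -1, μ(104) = 0, μ(105) = -1, μ(106) = 1, μ(107) = -1, μ(108) = 0, μ(109) = -1, μ(110) = -1, μ(111) = 1, μ(112) = 0, μ(113) = -1, μ(114) = -1, μ(115) = 1, μ(116) = 0, μ(117) = 0, μ(118) = 1, μ(119) = 1, μ(120) = 0, μ(121) = 0, μ(122) = 1, μ(123) = 1, μ(124) = 0, μ(125) = 0, μ(126) = 0, μ(127) = -1, μ(128) = 0, μ(129) = 1, μ(130) = -1, μ(131) = -1, μ(132) = 0, μ(133) = 1, μ(134) = 1, μ(135) = 0, μ(136) = 0, μ(137) = -1, μ(138) = -1, μ(139) = -1, μ(140) = 0, μ(141) = 1, μ(142) = 1, μ(143) = 1, μ(144) = 0, μ(145) = 1, μ(146) = 1, μ(147) = 0, μ(148) = 0, μ(149) = -1, μ(150) = 0, μ(151) = -1, μ(152) = 0, μ(153) = 0, μ(154) = -1, μ(155) = 1, μ(156) = 0, μ(157) = -1, μ(158) = 1, μ(159) = 1, μ(160) = 0, μ(161) = 1, μ(162) = 0, μ(163) = -1, μ(164) = 0, μ(165) = -1, μ(166) = 1, μ(167) = -1, μ(168) = 0, μ(169) = 0, μ(170) = -1, μ(171) = 0, μ(172) = 0, μ(173) = -1, μ(174) = -1, μ(175) = 0, μ(176) = 0, μ(177) = 1, μ(178) = 1, μ(179) = -1, μ(180) = 0, μ(181) = -1, μ(182) = -1, μ(183) = 1, μ(184) = 0, μ(185) = 1. Summing all 185 values: -3. (Mertens function M(x) = Σ_{n ≤ x} μ(n); on average M(x) should be small (PNT ⟺ M(x) = o(x)).)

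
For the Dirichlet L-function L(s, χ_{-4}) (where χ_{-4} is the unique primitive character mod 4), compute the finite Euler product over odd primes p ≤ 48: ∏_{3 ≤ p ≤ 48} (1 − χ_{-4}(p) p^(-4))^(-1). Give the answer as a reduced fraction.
∏ = 424022009220093808147330044599350686845258380222853/428762185161728930691534489551822091105495385374720

The odd primes p ≤ 48 are [3, 5, 7, 11, 13, 17, 19, 23, 29, 31, 37, 41, 43, 47]. For each, χ(p) = 1 if p ≡ 1 mod 4, χ(p) = −1 if p ≡ 3 mod 4. Taking (1 − χ(p)/p^4)^(-1) = p^4/(p^4 − χ(p)): (1 − (-1)/3^4)^(-1) · (1 − (1)/5^4)^(-1) · (1 − (-1)/7^4)^(-1) · (1 − (-1)/11^4)^(-1) · (1 − (1)/13^4)^(-1) · (1 − (1)/17^4)^(-1) · (1 − (-1)/19^4)^(-1) · (1 − (-1)/23^4)^(-1) · (1 − (1)/29^4)^(-1) · (1 − (-1)/31^4)^(-1) · (1 − (1)/37^4)^(-1) · (1 − (1)/41^4)^(-1) · (1 − (-1)/43^4)^(-1) · (1 − (-1)/47^4)^(-1) = 424022009220093808147330044599350686845258380222853/428762185161728930691534489551822091105495385374720.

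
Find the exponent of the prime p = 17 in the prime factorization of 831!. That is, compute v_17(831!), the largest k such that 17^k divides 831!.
v_17(831!) = 50

Legendre's formula: v_p(n!) = Σ_{k ≥ 1} ⌊n / p^k⌋. For p = 17, n = 831, the terms are:
  ⌊831/17^1⌋ = ⌊831/17⌋ = 48
  ⌊831/17^2⌋ = ⌊831/289⌋ = 2
(the next term ⌊831/17^3⌋ = 0, terminating the sum). Summing: v_17(831!) = 48 + 2 = 50.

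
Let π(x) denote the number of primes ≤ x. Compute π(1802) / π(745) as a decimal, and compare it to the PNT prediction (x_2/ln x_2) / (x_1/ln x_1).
π(1802)/π(745) = 279/132 ≈ 2.1136;  PNT prediction ≈ 2.1338.

π(745) = 132 and π(1802) = 279, so π(1802)/π(745) ≈ 2.1136. The PNT-predicted ratio is (1802/ln(1802)) / (745/ln(745)) ≈ 2.1338. The two agree to within a few percent, as expected.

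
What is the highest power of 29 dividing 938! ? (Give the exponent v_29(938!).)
v_29(938!) = 33

Legendre's formula: v_p(n!) = Σ_{k ≥ 1} ⌊n / p^k⌋. For p = 29, n = 938, the terms are:
  ⌊938/29^1⌋ = ⌊938/29⌋ = 32
  ⌊938/29^2⌋ = ⌊938/841⌋ = 1
(the next term ⌊938/29^3⌋ = 0, terminating the sum). Summing: v_29(938!) = 32 + 1 = 33.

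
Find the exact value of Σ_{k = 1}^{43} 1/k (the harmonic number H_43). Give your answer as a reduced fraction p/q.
H_43 = 532145396070491417/122332313750680800

Direct summation: H_43 = 1 + 1/2 + ... + 1/43. The least common denominator is lcm(1, ..., 43) = 9419588158802421600; over this denominator the numerator is 9419588158802421600 + 4709794079401210800 + 3139862719600807200 + 2354897039700605400 + 1883917631760484320 + 1569931359800403600 + 1345655451257488800 + 1177448519850302700 + 1046620906533602400 + 941958815880242160 + 856326196254765600 + 784965679900201800 + 724583704523263200 + 672827725628744400 + 627972543920161440 + 588724259925151350 + 554093421106024800 + 523310453266801200 + 495767797831706400 + 470979407940121080 + 448551817085829600 + 428163098127382800 + 409547311252279200 + 392482839950100900 + 376783526352096864 + 362291852261631600 + 348873635511200800 + 336413862814372200 + 324813384786290400 + 313986271960080720 + 303857682542013600 + 294362129962575675 + 285442065418255200 + 277046710553012400 + 269131090251497760 + 261655226633400600 + 254583463751416800 + 247883898915853200 + 241527901507754400 + 235489703970060540 + 229746052653717600 + 224275908542914800 + 219060189739591200 = 40975195497427839109, so H_43 = 40975195497427839109/9419588158802421600; reducing by gcd(40975195497427839109, 9419588158802421600) = 77 gives 532145396070491417/122332313750680800 ≈ 4.35000. (The PNT-adjacent estimate ln(43) + γ ≈ 4.33842 matches within O(1/n).)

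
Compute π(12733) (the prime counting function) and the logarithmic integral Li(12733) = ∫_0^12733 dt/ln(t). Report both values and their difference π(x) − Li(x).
π(12733) = 1519;  Li(12733) ≈ 1538.89;  π(x) − Li(x) ≈ -19.89.

Direct count of primes ≤ 12733 gives π(12733) = 1519. Numerical evaluation of the logarithmic integral gives Li(12733) ≈ 1538.89. The difference π(x) − Li(x) ≈ -19.89 is typically negative for small/moderate x (Li(x) overestimates), though Littlewood's theorem shows this sign changes infinitely often.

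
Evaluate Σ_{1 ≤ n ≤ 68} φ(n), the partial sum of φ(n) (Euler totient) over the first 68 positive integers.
Σ_{n ≤ 68} φ(n) = 1426

Compute φ(n) for each 1 ≤ n ≤ 68: φ(1) = 1, φ(2) = 1, φ(3) = 2, φ(4) = 2, φ(5) = 4, φ(6) = 2, φ(7) = 6, φ(8) = 4, φ(9) = 6, φ(10) = 4, φ(11) = 10, φ(12) = 4, φ(13) = 12, φ(14) = 6, φ(15) = 8, φ(16) = 8, φ(17) = 16, φ(18) = 6, φ(19) = 18, φ(20) = 8, φ(21) = 12, φ(22) = 10, φ(23) = 22, φ(24) = 8, φ(25) = 20, φ(26) = 12, φ(27) = 18, φ(28) = 12, φ(29) = 28, φ(30) = 8, φ(31) = 30, φ(32) = 16, φ(33) = 20, φ(34) = 16, φ(35) = 24, φ(36) = 12, φ(37) = 36, φ(38) = 18, φ(39) = 24, φ(40) = 16, φ(41) = 40, φ(42) = 12, φ(43) = 42, φ(44) = 20, φ(45) = 24, φ(46) = 22, φ(47) = 46, φ(48) = 16, φ(49) = 42, φ(50) = 20, φ(51) = 32, φ(52) = 24, φ(53) = 52, φ(54) = 18, φ(55) = 40, φ(56) = 24, φ(57) = 36, φ(58) = 28, φ(59) = 58, φ(60) = 16, φ(61) = 60, φ(62) = 30, φ(63) = 36, φ(64) = 32, φ(65) = 48, φ(66) = 20, φ(67) = 66, φ(68) = 32. Summing all 68 values: 1426. (Average order: Σ_{n ≤ x} φ(n) ~ (3/π²) x². For x = 68, (3/π²)·68² ≈ 1405.53.)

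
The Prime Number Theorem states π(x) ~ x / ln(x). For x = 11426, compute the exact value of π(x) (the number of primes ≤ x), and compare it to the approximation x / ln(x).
π(11426) = 1378;  x/ln(x) ≈ 1222.86;  relative error ≈ 11.26%.

Directly count primes up to 11426: π(11426) = 1378. The PNT approximation gives 11426/ln(11426) ≈ 11426/9.34365 ≈ 1222.86. Relative error (π(x) − x/ln(x)) / π(x) ≈ 11.26%; the approximation is known to undercount slightly (Li(x) is a better estimate).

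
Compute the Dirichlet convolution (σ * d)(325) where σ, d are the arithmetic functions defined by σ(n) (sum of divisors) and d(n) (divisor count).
(σ * d)(325) = 736

Divisors of 325: [1, 5, 13, 25, 65, 325]. For each d | 325:
  d = 1: σ(1) · d(325/1) = 1 · 6 = 6
  d = 5: σ(5) · d(325/5) = 6 · 4 = 24
  d = 13: σ(13) · d(325/13) = 14 · 3 = 42
  d = 25: σ(25) · d(325/25) = 31 · 2 = 62
  d = 65: σ(65) · d(325/65) = 84 · 2 = 168
  d = 325: σ(325) · d(325/325) = 434 · 1 = 434
Summing: (σ * d)(325) = 6 + 24 + 42 + 62 + 168 + 434 = 736.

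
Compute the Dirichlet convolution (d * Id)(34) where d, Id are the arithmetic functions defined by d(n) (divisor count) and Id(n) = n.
(d * Id)(34) = 76

Divisors of 34: [1, 2, 17, 34]. For each d | 34:
  d = 1: d(1) · Id(34/1) = 1 · 34 = 34
  d = 2: d(2) · Id(34/2) = 2 · 17 = 34
  d = 17: d(17) · Id(34/17) = 2 · 2 = 4
  d = 34: d(34) · Id(34/34) = 4 · 1 = 4
Summing: (d * Id)(34) = 34 + 34 + 4 + 4 = 76.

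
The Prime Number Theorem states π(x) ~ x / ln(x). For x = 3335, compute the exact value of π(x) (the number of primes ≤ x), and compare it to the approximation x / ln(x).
π(3335) = 470;  x/ln(x) ≈ 411.11;  relative error ≈ 12.53%.

Directly count primes up to 3335: π(3335) = 470. The PNT approximation gives 3335/ln(3335) ≈ 3335/8.11223 ≈ 411.11. Relative error (π(x) − x/ln(x)) / π(x) ≈ 12.53%; the approximation is known to undercount slightly (Li(x) is a better estimate).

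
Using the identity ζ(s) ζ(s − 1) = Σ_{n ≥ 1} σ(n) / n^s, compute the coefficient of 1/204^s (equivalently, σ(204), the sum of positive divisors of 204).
σ(204) = 504

In the product (Σ m^0/m^s)(Σ k / k^s) = Σ (Σ_{d | n} d) / n^s, the coefficient of 1/n^s is σ(n) = Σ_{d | n} d. For n = 204, divisors are [1, 2, 3, 4, 6, 12, 17, 34, 51, 68, 102, 204]; summing: σ(204) = 504.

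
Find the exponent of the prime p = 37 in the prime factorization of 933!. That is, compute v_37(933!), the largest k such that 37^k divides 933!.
v_37(933!) = 25

Legendre's formula: v_p(n!) = Σ_{k ≥ 1} ⌊n / p^k⌋. For p = 37, n = 933, the terms are:
  ⌊933/37^1⌋ = ⌊933/37⌋ = 25
(the next term ⌊933/37^2⌋ = 0, terminating the sum). Summing: v_37(933!) = 25 = 25.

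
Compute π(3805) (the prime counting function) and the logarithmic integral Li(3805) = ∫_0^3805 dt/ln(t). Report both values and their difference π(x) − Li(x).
π(3805) = 529;  Li(3805) ≈ 541.78;  π(x) − Li(x) ≈ -12.78.

Direct count of primes ≤ 3805 gives π(3805) = 529. Numerical evaluation of the logarithmic integral gives Li(3805) ≈ 541.78. The difference π(x) − Li(x) ≈ -12.78 is typically negative for small/moderate x (Li(x) overestimates), though Littlewood's theorem shows this sign changes infinitely often.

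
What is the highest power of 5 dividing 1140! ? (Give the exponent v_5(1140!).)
v_5(1140!) = 283

Legendre's formula: v_p(n!) = Σ_{k ≥ 1} ⌊n / p^k⌋. For p = 5, n = 1140, the terms are:
  ⌊1140/5^1⌋ = ⌊1140/5⌋ = 228
  ⌊1140/5^2⌋ = ⌊1140/25⌋ = 45
  ⌊1140/5^3⌋ = ⌊1140/125⌋ = 9
  ⌊1140/5^4⌋ = ⌊1140/625⌋ = 1
(the next term ⌊1140/5^5⌋ = 0, terminating the sum). Summing: v_5(1140!) = 228 + 45 + 9 + 1 = 283.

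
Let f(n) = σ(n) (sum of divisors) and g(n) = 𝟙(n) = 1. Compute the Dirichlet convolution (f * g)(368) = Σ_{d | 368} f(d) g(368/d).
(σ * 𝟙)(368) = 1425

Divisors of 368: [1, 2, 4, 8, 16, 23, 46, 92, 184, 368]. For each d | 368:
  d = 1: σ(1) · 𝟙(368/1) = 1 · 1 = 1
  d = 2: σ(2) · 𝟙(368/2) = 3 · 1 = 3
  d = 4: σ(4) · 𝟙(368/4) = 7 · 1 = 7
  d = 8: σ(8) · 𝟙(368/8) = 15 · 1 = 15
  d = 16: σ(16) · 𝟙(368/16) = 31 · 1 = 31
  d = 23: σ(23) · 𝟙(368/23) = 24 · 1 = 24
  d = 46: σ(46) · 𝟙(368/46) = 72 · 1 = 72
  d = 92: σ(92) · 𝟙(368/92) = 168 · 1 = 168
  d = 184: σ(184) · 𝟙(368/184) = 360 · 1 = 360
  d = 368: σ(368) · 𝟙(368/368) = 744 · 1 = 744
Summing: (σ * 𝟙)(368) = 1 + 3 + 7 + 15 + 31 + 24 + 72 + 168 + 360 + 744 = 1425.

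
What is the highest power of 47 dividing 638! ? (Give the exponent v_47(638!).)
v_47(638!) = 13

Legendre's formula: v_p(n!) = Σ_{k ≥ 1} ⌊n / p^k⌋. For p = 47, n = 638, the terms are:
  ⌊638/47^1⌋ = ⌊638/47⌋ = 13
(the next term ⌊638/47^2⌋ = 0, terminating the sum). Summing: v_47(638!) = 13 = 13.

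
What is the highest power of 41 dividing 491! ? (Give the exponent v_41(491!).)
v_41(491!) = 11

Legendre's formula: v_p(n!) = Σ_{k ≥ 1} ⌊n / p^k⌋. For p = 41, n = 491, the terms are:
  ⌊491/41^1⌋ = ⌊491/41⌋ = 11
(the next term ⌊491/41^2⌋ = 0, terminating the sum). Summing: v_41(491!) = 11 = 11.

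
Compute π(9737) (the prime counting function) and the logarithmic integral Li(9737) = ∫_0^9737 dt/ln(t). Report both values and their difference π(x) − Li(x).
π(9737) = 1200;  Li(9737) ≈ 1217.54;  π(x) − Li(x) ≈ -17.54.

Direct count of primes ≤ 9737 gives π(9737) = 1200. Numerical evaluation of the logarithmic integral gives Li(9737) ≈ 1217.54. The difference π(x) − Li(x) ≈ -17.54 is typically negative for small/moderate x (Li(x) overestimates), though Littlewood's theorem shows this sign changes infinitely often.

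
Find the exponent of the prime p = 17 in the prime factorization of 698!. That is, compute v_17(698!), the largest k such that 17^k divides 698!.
v_17(698!) = 43

Legendre's formula: v_p(n!) = Σ_{k ≥ 1} ⌊n / p^k⌋. For p = 17, n = 698, the terms are:
  ⌊698/17^1⌋ = ⌊698/17⌋ = 41
  ⌊698/17^2⌋ = ⌊698/289⌋ = 2
(the next term ⌊698/17^3⌋ = 0, terminating the sum). Summing: v_17(698!) = 41 + 2 = 43.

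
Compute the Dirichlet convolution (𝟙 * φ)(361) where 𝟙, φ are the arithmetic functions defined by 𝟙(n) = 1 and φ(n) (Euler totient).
(𝟙 * φ)(361) = 361

Divisors of 361: [1, 19, 361]. For each d | 361:
  d = 1: 𝟙(1) · φ(361/1) = 1 · 342 = 342
  d = 19: 𝟙(19) · φ(361/19) = 1 · 18 = 18
  d = 361: 𝟙(361) · φ(361/361) = 1 · 1 = 1
Summing: (𝟙 * φ)(361) = 342 + 18 + 1 = 361.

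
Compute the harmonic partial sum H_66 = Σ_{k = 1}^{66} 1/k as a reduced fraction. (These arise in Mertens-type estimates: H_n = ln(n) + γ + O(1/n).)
H_66 = 209060999005535159677640233/43787662374178602500420800

Direct summation: H_66 = 1 + 1/2 + ... + 1/66. The least common denominator is lcm(1, ..., 66) = 1182266884102822267511361600; over this denominator the numerator is 1182266884102822267511361600 + 591133442051411133755680800 + 394088961367607422503787200 + 295566721025705566877840400 + 236453376820564453502272320 + 197044480683803711251893600 + 168895269157546038215908800 + 147783360512852783438920200 + 131362987122535807501262400 + 118226688410282226751136160 + 107478807645711115228305600 + 98522240341901855625946800 + 90943606469447866731643200 + 84447634578773019107954400 + 78817792273521484500757440 + 73891680256426391719460100 + 69545110829577780441844800 + 65681493561267903750631200 + 62224572847516961447966400 + 59113344205141113375568080 + 56298423052515346071969600 + 53739403822855557614152800 + 51402908004470533370059200 + 49261120170950927812973400 + 47290675364112890700454464 + 45471803234723933365821600 + 43787662374178602500420800 + 42223817289386509553977200 + 40767823589752491983150400 + 39408896136760742250378720 + 38137641422671686048753600 + 36945840128213195859730050 + 35826269215237038409435200 + 34772555414788890220922400 + 33779053831509207643181760 + 32840746780633951875315600 + 31953159029806007230036800 + 31112286423758480723983200 + 30314535489815955577214400 + 29556672102570556687784040 + 28835777661044445549057600 + 28149211526257673035984800 + 27494578700065634128171200 + 26869701911427778807076400 + 26272597424507161500252480 + 25701454002235266685029600 + 25154614555379197181092800 + 24630560085475463906486700 + 24127895593935148316558400 + 23645337682056445350227232 + 23181703609859260147281600 + 22735901617361966682910800 + 22306922341562684292667200 + 21893831187089301250210400 + 21495761529142223045661120 + 21111908644693254776988600 + 20741524282505653815988800 + 20383911794876245991575200 + 20038421764454614703582400 + 19704448068380371125189360 + 19381424329554463401825600 + 19068820711335843024376800 + 18766141017505115357323200 + 18472920064106597929865025 + 18188721293889573346328640 + 17913134607618519204717600 = 5644646973149449311296286291, so H_66 = 5644646973149449311296286291/1182266884102822267511361600; reducing by gcd(5644646973149449311296286291, 1182266884102822267511361600) = 27 gives 209060999005535159677640233/43787662374178602500420800 ≈ 4.77443. (The PNT-adjacent estimate ln(66) + γ ≈ 4.76687 matches within O(1/n).)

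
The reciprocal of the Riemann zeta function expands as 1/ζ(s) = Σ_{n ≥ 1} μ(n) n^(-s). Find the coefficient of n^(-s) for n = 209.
μ(209) = 1

Factor n = 209 = 11 · 19. μ(n) = 0 if any exponent ≥ 2 (not squarefree); otherwise μ(n) = (−1)^{ω(n)} where ω(n) is the number of distinct prime factors. Applying: μ(209) = 1.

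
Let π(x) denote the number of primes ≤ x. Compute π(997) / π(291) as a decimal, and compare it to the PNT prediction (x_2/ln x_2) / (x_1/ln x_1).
π(997)/π(291) = 168/61 ≈ 2.7541;  PNT prediction ≈ 2.8151.

π(291) = 61 and π(997) = 168, so π(997)/π(291) ≈ 2.7541. The PNT-predicted ratio is (997/ln(997)) / (291/ln(291)) ≈ 2.8151. The two agree to within a few percent, as expected.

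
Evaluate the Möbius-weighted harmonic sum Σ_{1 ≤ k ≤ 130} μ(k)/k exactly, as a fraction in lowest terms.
Σ μ(k)/k = -2045175533356853827340059964229935649243392971/4014476939333036189094441199026045136645885247730

Values of μ(k) for 1 ≤ k ≤ 130: μ(1) = 1, μ(2) = -1, μ(3) = -1, μ(5) = -1, μ(6) = 1, μ(7) = -1, μ(10) = 1, μ(11) = -1, μ(13) = -1, μ(14) = 1, μ(15) = 1, μ(17) = -1, μ(19) = -1, μ(21) = 1, μ(22) = 1, μ(23) = -1, μ(26) = 1, μ(29) = -1, μ(30) = -1, μ(31) = -1, μ(33) = 1, μ(34) = 1, μ(35) = 1, μ(37) = -1, μ(38) = 1, μ(39) = 1, μ(41) = -1, μ(42) = -1, μ(43) = -1, μ(46) = 1, μ(47) = -1, μ(51) = 1, μ(53) = -1, μ(55) = 1, μ(57) = 1, μ(58) = 1, μ(59) = -1, μ(61) = -1, μ(62) = 1, μ(65) = 1, μ(66) = -1, μ(67) = -1, μ(69) = 1, μ(70) = -1, μ(71) = -1, μ(73) = -1, μ(74) = 1, μ(77) = 1, μ(78) = -1, μ(79) = -1, μ(82) = 1, μ(83) = -1, μ(85) = 1, μ(86) = 1, μ(87) = 1, μ(89) = -1, μ(91) = 1, μ(93) = 1, μ(94) = 1, μ(95) = 1, μ(97) = -1, μ(101) = -1, μ(102) = -1, μ(103) = -1, μ(105) = -1, μ(106) = 1, μ(107) = -1, μ(109) = -1, μ(110) = -1, μ(111) = 1, μ(113) = -1, μ(114) = -1, μ(115) = 1, μ(118) = 1, μ(119) = 1, μ(122) = 1, μ(123) = 1, μ(127) = -1, μ(129) = 1, μ(130) = -1, with μ = 0 on non-squarefree integers. Summing μ(k)/k for k where μ(k) ≠ 0 gives -2045175533356853827340059964229935649243392971/4014476939333036189094441199026045136645885247730 ≈ -0.0005. (PNT ⟺ this sum → 0 as n → ∞.)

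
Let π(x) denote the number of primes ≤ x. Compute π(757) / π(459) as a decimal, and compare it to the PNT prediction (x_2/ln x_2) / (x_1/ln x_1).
π(757)/π(459) = 134/88 ≈ 1.5227;  PNT prediction ≈ 1.5248.

π(459) = 88 and π(757) = 134, so π(757)/π(459) ≈ 1.5227. The PNT-predicted ratio is (757/ln(757)) / (459/ln(459)) ≈ 1.5248. The two agree to within a few percent, as expected.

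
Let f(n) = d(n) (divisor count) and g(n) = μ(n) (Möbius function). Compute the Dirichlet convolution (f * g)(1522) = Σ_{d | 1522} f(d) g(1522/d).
(d * μ)(1522) = 1

Divisors of 1522: [1, 2, 761, 1522]. For each d | 1522:
  d = 1: d(1) · μ(1522/1) = 1 · 1 = 1
  d = 2: d(2) · μ(1522/2) = 2 · -1 = -2
  d = 761: d(761) · μ(1522/761) = 2 · -1 = -2
  d = 1522: d(1522) · μ(1522/1522) = 4 · 1 = 4
Summing: (d * μ)(1522) = 1 + -2 + -2 + 4 = 1.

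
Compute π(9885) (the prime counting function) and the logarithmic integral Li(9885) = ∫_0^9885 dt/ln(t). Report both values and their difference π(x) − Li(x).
π(9885) = 1219;  Li(9885) ≈ 1233.64;  π(x) − Li(x) ≈ -14.64.

Direct count of primes ≤ 9885 gives π(9885) = 1219. Numerical evaluation of the logarithmic integral gives Li(9885) ≈ 1233.64. The difference π(x) − Li(x) ≈ -14.64 is typically negative for small/moderate x (Li(x) overestimates), though Littlewood's theorem shows this sign changes infinitely often.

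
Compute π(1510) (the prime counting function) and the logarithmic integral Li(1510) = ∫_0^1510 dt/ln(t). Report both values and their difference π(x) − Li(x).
π(1510) = 239;  Li(1510) ≈ 249.18;  π(x) − Li(x) ≈ -10.18.

Direct count of primes ≤ 1510 gives π(1510) = 239. Numerical evaluation of the logarithmic integral gives Li(1510) ≈ 249.18. The difference π(x) − Li(x) ≈ -10.18 is typically negative for small/moderate x (Li(x) overestimates), though Littlewood's theorem shows this sign changes infinitely often.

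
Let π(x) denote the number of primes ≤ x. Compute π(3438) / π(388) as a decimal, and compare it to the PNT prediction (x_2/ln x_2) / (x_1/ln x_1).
π(3438)/π(388) = 481/76 ≈ 6.3289;  PNT prediction ≈ 6.4868.

π(388) = 76 and π(3438) = 481, so π(3438)/π(388) ≈ 6.3289. The PNT-predicted ratio is (3438/ln(3438)) / (388/ln(388)) ≈ 6.4868. The two agree to within a few percent, as expected.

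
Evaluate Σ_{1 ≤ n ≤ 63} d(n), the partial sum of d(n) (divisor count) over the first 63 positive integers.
Σ_{n ≤ 63} d(n) = 273

Compute d(n) for each 1 ≤ n ≤ 63: d(1) = 1, d(2) = 2, d(3) = 2, d(4) = 3, d(5) = 2, d(6) = 4, d(7) = 2, d(8) = 4, d(9) = 3, d(10) = 4, d(11) = 2, d(12) = 6, d(13) = 2, d(14) = 4, d(15) = 4, d(16) = 5, d(17) = 2, d(18) = 6, d(19) = 2, d(20) = 6, d(21) = 4, d(22) = 4, d(23) = 2, d(24) = 8, d(25) = 3, d(26) = 4, d(27) = 4, d(28) = 6, d(29) = 2, d(30) = 8, d(31) = 2, d(32) = 6, d(33) = 4, d(34) = 4, d(35) = 4, d(36) = 9, d(37) = 2, d(38) = 4, d(39) = 4, d(40) = 8, d(41) = 2, d(42) = 8, d(43) = 2, d(44) = 6, d(45) = 6, d(46) = 4, d(47) = 2, d(48) = 10, d(49) = 3, d(50) = 6, d(51) = 4, d(52) = 6, d(53) = 2, d(54) = 8, d(55) = 4, d(56) = 8, d(57) = 4, d(58) = 4, d(59) = 2, d(60) = 12, d(61) = 2, d(62) = 4, d(63) = 6. Summing all 63 values: 273. (Dirichlet's divisor formula: Σ_{n ≤ x} d(n) = x ln(x) + (2γ − 1) x + O(√x). For x = 63, the asymptotic estimate is ≈ 270.75.)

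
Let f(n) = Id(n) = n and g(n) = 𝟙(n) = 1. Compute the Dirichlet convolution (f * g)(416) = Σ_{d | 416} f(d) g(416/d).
(Id * 𝟙)(416) = 882

Divisors of 416: [1, 2, 4, 8, 13, 16, 26, 32, 52, 104, 208, 416]. For each d | 416:
  d = 1: Id(1) · 𝟙(416/1) = 1 · 1 = 1
  d = 2: Id(2) · 𝟙(416/2) = 2 · 1 = 2
  d = 4: Id(4) · 𝟙(416/4) = 4 · 1 = 4
  d = 8: Id(8) · 𝟙(416/8) = 8 · 1 = 8
  d = 13: Id(13) · 𝟙(416/13) = 13 · 1 = 13
  d = 16: Id(16) · 𝟙(416/16) = 16 · 1 = 16
  d = 26: Id(26) · 𝟙(416/26) = 26 · 1 = 26
  d = 32: Id(32) · 𝟙(416/32) = 32 · 1 = 32
  d = 52: Id(52) · 𝟙(416/52) = 52 · 1 = 52
  d = 104: Id(104) · 𝟙(416/104) = 104 · 1 = 104
  d = 208: Id(208) · 𝟙(416/208) = 208 · 1 = 208
  d = 416: Id(416) · 𝟙(416/416) = 416 · 1 = 416
Summing: (Id * 𝟙)(416) = 1 + 2 + 4 + 8 + 13 + 16 + 26 + 32 + 52 + 104 + 208 + 416 = 882.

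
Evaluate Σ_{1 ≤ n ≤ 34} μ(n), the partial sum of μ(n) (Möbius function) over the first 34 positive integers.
Σ_{n ≤ 34} μ(n) = -2

Compute μ(n) for each 1 ≤ n ≤ 34: μ(1) = 1, μ(2) = -1, μ(3) = -1, μ(4) = 0, μ(5) = -1, μ(6) = 1, μ(7) = -1, μ(8) = 0, μ(9) = 0, μ(10) = 1, μ(11) = -1, μ(12) = 0, μ(13) = -1, μ(14) = 1, μ(15) = 1, μ(16) = 0, μ(17) = -1, μ(18) = 0, μ(19) = -1, μ(20) = 0, μ(21) = 1, μ(22) = 1, μ(23) = -1, μ(24) = 0, μ(25) = 0, μ(26) = 1, μ(27) = 0, μ(28) = 0, μ(29) = -1, μ(30) = -1, μ(31) = -1, μ(32) = 0, μ(33) = 1, μ(34) = 1. Summing all 34 values: -2. (Mertens function M(x) = Σ_{n ≤ x} μ(n); on average M(x) should be small (PNT ⟺ M(x) = o(x)).)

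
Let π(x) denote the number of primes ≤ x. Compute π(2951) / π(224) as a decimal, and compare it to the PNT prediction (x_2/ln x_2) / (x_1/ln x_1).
π(2951)/π(224) = 424/48 ≈ 8.8333;  PNT prediction ≈ 8.9230.

π(224) = 48 and π(2951) = 424, so π(2951)/π(224) ≈ 8.8333. The PNT-predicted ratio is (2951/ln(2951)) / (224/ln(224)) ≈ 8.9230. The two agree to within a few percent, as expected.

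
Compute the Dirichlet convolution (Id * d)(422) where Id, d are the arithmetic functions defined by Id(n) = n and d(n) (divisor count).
(Id * d)(422) = 852

Divisors of 422: [1, 2, 211, 422]. For each d | 422:
  d = 1: Id(1) · d(422/1) = 1 · 4 = 4
  d = 2: Id(2) · d(422/2) = 2 · 2 = 4
  d = 211: Id(211) · d(422/211) = 211 · 2 = 422
  d = 422: Id(422) · d(422/422) = 422 · 1 = 422
Summing: (Id * d)(422) = 4 + 4 + 422 + 422 = 852.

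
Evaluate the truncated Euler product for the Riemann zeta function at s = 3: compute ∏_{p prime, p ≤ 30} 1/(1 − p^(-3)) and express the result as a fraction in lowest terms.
∏ = 1089297728822056325/906313660797210624

The primes p ≤ 30 are [2, 3, 5, 7, 11, 13, 17, 19, 23, 29]. For each prime, (1 − 1/p^3)^(-1) = p^3 / (p^3 − 1). The product is (1 − 1/2^3)^(-1), (1 − 1/3^3)^(-1), (1 − 1/5^3)^(-1), (1 − 1/7^3)^(-1), (1 − 1/11^3)^(-1), (1 − 1/13^3)^(-1), (1 − 1/17^3)^(-1), (1 − 1/19^3)^(-1), (1 − 1/23^3)^(-1), (1 − 1/29^3)^(-1) = ∏ p^3 / (p^3 − 1) = 1089297728822056325/906313660797210624.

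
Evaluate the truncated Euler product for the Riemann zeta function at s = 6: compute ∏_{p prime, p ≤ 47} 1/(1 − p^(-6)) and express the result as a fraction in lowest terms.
∏ = 739922824862544451640166694180680765476614483998462834502498139791315/727309058868145310276350820375862045292293308126790710400267935809536

The primes p ≤ 47 are [2, 3, 5, 7, 11, 13, 17, 19, 23, 29, 31, 37, 41, 43, 47]. For each prime, (1 − 1/p^6)^(-1) = p^6 / (p^6 − 1). The product is (1 − 1/2^6)^(-1), (1 − 1/3^6)^(-1), (1 − 1/5^6)^(-1), (1 − 1/7^6)^(-1), (1 − 1/11^6)^(-1), (1 − 1/13^6)^(-1), (1 − 1/17^6)^(-1), (1 − 1/19^6)^(-1), (1 − 1/23^6)^(-1), (1 − 1/29^6)^(-1), (1 − 1/31^6)^(-1), (1 − 1/37^6)^(-1), (1 − 1/41^6)^(-1), (1 − 1/43^6)^(-1), (1 − 1/47^6)^(-1) = ∏ p^6 / (p^6 − 1) = 739922824862544451640166694180680765476614483998462834502498139791315/727309058868145310276350820375862045292293308126790710400267935809536.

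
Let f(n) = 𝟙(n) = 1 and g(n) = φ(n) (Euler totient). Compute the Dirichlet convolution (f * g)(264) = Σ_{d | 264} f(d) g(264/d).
(𝟙 * φ)(264) = 264

Divisors of 264: [1, 2, 3, 4, 6, 8, 11, 12, 22, 24, 33, 44, 66, 88, 132, 264]. For each d | 264:
  d = 1: 𝟙(1) · φ(264/1) = 1 · 80 = 80
  d = 2: 𝟙(2) · φ(264/2) = 1 · 40 = 40
  d = 3: 𝟙(3) · φ(264/3) = 1 · 40 = 40
  d = 4: 𝟙(4) · φ(264/4) = 1 · 20 = 20
  d = 6: 𝟙(6) · φ(264/6) = 1 · 20 = 20
  d = 8: 𝟙(8) · φ(264/8) = 1 · 20 = 20
  d = 11: 𝟙(11) · φ(264/11) = 1 · 8 = 8
  d = 12: 𝟙(12) · φ(264/12) = 1 · 10 = 10
  d = 22: 𝟙(22) · φ(264/22) = 1 · 4 = 4
  d = 24: 𝟙(24) · φ(264/24) = 1 · 10 = 10
  d = 33: 𝟙(33) · φ(264/33) = 1 · 4 = 4
  d = 44: 𝟙(44) · φ(264/44) = 1 · 2 = 2
  d = 66: 𝟙(66) · φ(264/66) = 1 · 2 = 2
  d = 88: 𝟙(88) · φ(264/88) = 1 · 2 = 2
  d = 132: 𝟙(132) · φ(264/132) = 1 · 1 = 1
  d = 264: 𝟙(264) · φ(264/264) = 1 · 1 = 1
Summing: (𝟙 * φ)(264) = 80 + 40 + 40 + 20 + 20 + 20 + 8 + 10 + 4 + 10 + 4 + 2 + 2 + 2 + 1 + 1 = 264.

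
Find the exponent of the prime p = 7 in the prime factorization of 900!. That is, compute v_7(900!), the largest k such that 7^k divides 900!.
v_7(900!) = 148

Legendre's formula: v_p(n!) = Σ_{k ≥ 1} ⌊n / p^k⌋. For p = 7, n = 900, the terms are:
  ⌊900/7^1⌋ = ⌊900/7⌋ = 128
  ⌊900/7^2⌋ = ⌊900/49⌋ = 18
  ⌊900/7^3⌋ = ⌊900/343⌋ = 2
(the next term ⌊900/7^4⌋ = 0, terminating the sum). Summing: v_7(900!) = 128 + 18 + 2 = 148.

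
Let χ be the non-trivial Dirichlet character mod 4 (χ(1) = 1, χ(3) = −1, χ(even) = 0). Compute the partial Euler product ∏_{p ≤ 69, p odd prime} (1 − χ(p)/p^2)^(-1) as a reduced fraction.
∏ = 186965264422467473784849459249589/204088016612535111254016000000000

The odd primes p ≤ 69 are [3, 5, 7, 11, 13, 17, 19, 23, 29, 31, 37, 41, 43, 47, 53, 59, 61, 67]. For each, χ(p) = 1 if p ≡ 1 mod 4, χ(p) = −1 if p ≡ 3 mod 4. Taking (1 − χ(p)/p^2)^(-1) = p^2/(p^2 − χ(p)): (1 − (-1)/3^2)^(-1) · (1 − (1)/5^2)^(-1) · (1 − (-1)/7^2)^(-1) · (1 − (-1)/11^2)^(-1) · (1 − (1)/13^2)^(-1) · (1 − (1)/17^2)^(-1) · (1 − (-1)/19^2)^(-1) · (1 − (-1)/23^2)^(-1) · (1 − (1)/29^2)^(-1) · (1 − (-1)/31^2)^(-1) · (1 − (1)/37^2)^(-1) · (1 − (1)/41^2)^(-1) · (1 − (-1)/43^2)^(-1) · (1 − (-1)/47^2)^(-1) · (1 − (1)/53^2)^(-1) · (1 − (-1)/59^2)^(-1) · (1 − (1)/61^2)^(-1) · (1 − (-1)/67^2)^(-1) = 186965264422467473784849459249589/204088016612535111254016000000000.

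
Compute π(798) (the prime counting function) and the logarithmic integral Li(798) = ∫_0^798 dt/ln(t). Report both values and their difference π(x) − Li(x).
π(798) = 139;  Li(798) ≈ 147.90;  π(x) − Li(x) ≈ -8.90.

Direct count of primes ≤ 798 gives π(798) = 139. Numerical evaluation of the logarithmic integral gives Li(798) ≈ 147.90. The difference π(x) − Li(x) ≈ -8.90 is typically negative for small/moderate x (Li(x) overestimates), though Littlewood's theorem shows this sign changes infinitely often.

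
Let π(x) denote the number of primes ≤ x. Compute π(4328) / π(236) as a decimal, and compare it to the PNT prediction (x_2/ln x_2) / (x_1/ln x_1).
π(4328)/π(236) = 591/51 ≈ 11.5882;  PNT prediction ≈ 11.9674.

π(236) = 51 and π(4328) = 591, so π(4328)/π(236) ≈ 11.5882. The PNT-predicted ratio is (4328/ln(4328)) / (236/ln(236)) ≈ 11.9674. The two agree to within a few percent, as expected.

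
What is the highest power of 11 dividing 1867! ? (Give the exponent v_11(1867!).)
v_11(1867!) = 185

Legendre's formula: v_p(n!) = Σ_{k ≥ 1} ⌊n / p^k⌋. For p = 11, n = 1867, the terms are:
  ⌊1867/11^1⌋ = ⌊1867/11⌋ = 169
  ⌊1867/11^2⌋ = ⌊1867/121⌋ = 15
  ⌊1867/11^3⌋ = ⌊1867/1331⌋ = 1
(the next term ⌊1867/11^4⌋ = 0, terminating the sum). Summing: v_11(1867!) = 169 + 15 + 1 = 185.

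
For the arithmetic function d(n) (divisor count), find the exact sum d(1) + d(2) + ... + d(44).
Σ_{n ≤ 44} d(n) = 176

Compute d(n) for each 1 ≤ n ≤ 44: d(1) = 1, d(2) = 2, d(3) = 2, d(4) = 3, d(5) = 2, d(6) = 4, d(7) = 2, d(8) = 4, d(9) = 3, d(10) = 4, d(11) = 2, d(12) = 6, d(13) = 2, d(14) = 4, d(15) = 4, d(16) = 5, d(17) = 2, d(18) = 6, d(19) = 2, d(20) = 6, d(21) = 4, d(22) = 4, d(23) = 2, d(24) = 8, d(25) = 3, d(26) = 4, d(27) = 4, d(28) = 6, d(29) = 2, d(30) = 8, d(31) = 2, d(32) = 6, d(33) = 4, d(34) = 4, d(35) = 4, d(36) = 9, d(37) = 2, d(38) = 4, d(39) = 4, d(40) = 8, d(41) = 2, d(42) = 8, d(43) = 2, d(44) = 6. Summing all 44 values: 176. (Dirichlet's divisor formula: Σ_{n ≤ x} d(n) = x ln(x) + (2γ − 1) x + O(√x). For x = 44, the asymptotic estimate is ≈ 173.30.)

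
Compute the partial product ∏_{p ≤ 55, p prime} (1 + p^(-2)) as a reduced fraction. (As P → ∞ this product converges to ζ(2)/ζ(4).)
∏ = 5396954168104720000000000/3563579332076505044832837

The primes p ≤ 55 are [2, 3, 5, 7, 11, 13, 17, 19, 23, 29, 31, 37, 41, 43, 47, 53]. For each, (1 + 1/p^2) = (p^2 + 1)/p^2. Multiplying these fractions over p ∈ [2, 3, 5, 7, 11, 13, 17, 19, 23, 29, 31, 37, 41, 43, 47, 53] gives 5396954168104720000000000/3563579332076505044832837. (In the limit P → ∞ this tends to ζ(2)/ζ(4).)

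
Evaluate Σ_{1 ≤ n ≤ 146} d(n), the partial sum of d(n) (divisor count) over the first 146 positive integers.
Σ_{n ≤ 146} d(n) = 754

Compute d(n) for each 1 ≤ n ≤ 146: d(1) = 1, d(2) = 2, d(3) = 2, d(4) = 3, d(5) = 2, d(6) = 4, d(7) = 2, d(8) = 4, d(9) = 3, d(10) = 4, d(11) = 2, d(12) = 6, d(13) = 2, d(14) = 4, d(15) = 4, d(16) = 5, d(17) = 2, d(18) = 6, d(19) = 2, d(20) = 6, d(21) = 4, d(22) = 4, d(23) = 2, d(24) = 8, d(25) = 3, d(26) = 4, d(27) = 4, d(28) = 6, d(29) = 2, d(30) = 8, d(31) = 2, d(32) = 6, d(33) = 4, d(34) = 4, d(35) = 4, d(36) = 9, d(37) = 2, d(38) = 4, d(39) = 4, d(40) = 8, d(41) = 2, d(42) = 8, d(43) = 2, d(44) = 6, d(45) = 6, d(46) = 4, d(47) = 2, d(48) = 10, d(49) = 3, d(50) = 6, d(51) = 4, d(52) = 6, d(53) = 2, d(54) = 8, d(55) = 4, d(56) = 8, d(57) = 4, d(58) = 4, d(59) = 2, d(60) = 12, d(61) = 2, d(62) = 4, d(63) = 6, d(64) = 7, d(65) = 4, d(66) = 8, d(67) = 2, d(68) = 6, d(69) = 4, d(70) = 8, d(71) = 2, d(72) = 12, d(73) = 2, d(74) = 4, d(75) = 6, d(76) = 6, d(77) = 4, d(78) = 8, d(79) = 2, d(80) = 10, d(81) = 5, d(82) = 4, d(83) = 2, d(84) = 12, d(85) = 4, d(86) = 4, d(87) = 4, d(88) = 8, d(89) = 2, d(90) = 12, d(91) = 4, d(92) = 6, d(93) = 4, d(94) = 4, d(95) = 4, d(96) = 12, d(97) = 2, d(98) = 6, d(99) = 6, d(100) = 9, d(101) = 2, d(102) = 8, d(103) = 2, d(104) = 8, d(105) = 8, d(106) = 4, d(107) = 2, d(108) = 12, d(109) = 2, d(110) = 8, d(111) = 4, d(112) = 10, d(113) = 2, d(114) = 8, d(115) = 4, d(116) = 6, d(117) = 6, d(118) = 4, d(119) = 4, d(120) = 16, d(121) = 3, d(122) = 4, d(123) = 4, d(124) = 6, d(125) = 4, d(126) = 12, d(127) = 2, d(128) = 8, d(129) = 4, d(130) = 8, d(131) = 2, d(132) = 12, d(133) = 4, d(134) = 4, d(135) = 8, d(136) = 8, d(137) = 2, d(138) = 8, d(139) = 2, d(140) = 12, d(141) = 4, d(142) = 4, d(143) = 4, d(144) = 15, d(145) = 4, d(146) = 4. Summing all 146 values: 754. (Dirichlet's divisor formula: Σ_{n ≤ x} d(n) = x ln(x) + (2γ − 1) x + O(√x). For x = 146, the asymptotic estimate is ≈ 750.15.)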